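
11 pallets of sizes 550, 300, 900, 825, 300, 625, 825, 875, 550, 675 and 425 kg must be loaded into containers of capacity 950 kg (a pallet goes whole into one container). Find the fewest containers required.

Total = 900 + 875 + 825 + 825 + 675 + 625 + 550 + 550 + 425 + 300 + 300 = 6850 kg.
Lower bound: ⌈6850/950⌉ = 8 containers.
A packing using 9 containers:
  container 1: 900 = 900
  container 2: 875 = 875
  container 3: 825 = 825
  container 4: 825 = 825
  container 5: 675 = 675
  container 6: 625 + 300 = 925
  container 7: 550 + 300 = 850
  container 8: 550 = 550
  container 9: 425 = 425
No arrangement into 8 containers stays within capacity, so 9 is optimal.

9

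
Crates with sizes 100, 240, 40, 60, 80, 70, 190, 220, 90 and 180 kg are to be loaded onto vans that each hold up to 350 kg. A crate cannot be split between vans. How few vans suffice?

4

Total = 240 + 220 + 190 + 180 + 100 + 90 + 80 + 70 + 60 + 40 = 1270 kg.
Lower bound: ⌈1270/350⌉ = 4 vans.
A packing using 4 vans:
  van 1: 240 + 100 = 340
  van 2: 220 + 90 + 40 = 350
  van 3: 190 + 80 + 70 = 340
  van 4: 180 + 60 = 240
This matches the lower bound, so 4 is optimal.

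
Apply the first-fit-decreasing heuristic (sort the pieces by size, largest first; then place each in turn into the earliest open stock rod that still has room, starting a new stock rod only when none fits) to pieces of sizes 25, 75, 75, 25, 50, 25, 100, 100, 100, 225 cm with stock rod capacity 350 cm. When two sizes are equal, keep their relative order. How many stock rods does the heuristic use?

3

Sorted descending: 225, 100, 100, 100, 75, 75, 50, 25, 25, 25.
  225 → stock rod 1 (new)  [load 225/350]
  100 → stock rod 1  [load 325/350]
  100 → stock rod 2 (new)  [load 100/350]
  100 → stock rod 2  [load 200/350]
  75 → stock rod 2  [load 275/350]
  75 → stock rod 2  [load 350/350]
  50 → stock rod 3 (new)  [load 50/350]
  25 → stock rod 1  [load 350/350]
  25 → stock rod 3  [load 75/350]
  25 → stock rod 3  [load 100/350]
3 stock rods opened.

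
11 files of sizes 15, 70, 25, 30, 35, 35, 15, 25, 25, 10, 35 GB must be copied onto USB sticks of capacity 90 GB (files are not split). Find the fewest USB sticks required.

Total = 70 + 35 + 35 + 35 + 30 + 25 + 25 + 25 + 15 + 15 + 10 = 320 GB.
Lower bound: ⌈320/90⌉ = 4 USB sticks.
A packing using 4 USB sticks:
  USB stick 1: 70 + 15 = 85
  USB stick 2: 35 + 35 + 15 = 85
  USB stick 3: 35 + 30 + 25 = 90
  USB stick 4: 25 + 25 + 10 = 60
This matches the lower bound, so 4 is optimal.

4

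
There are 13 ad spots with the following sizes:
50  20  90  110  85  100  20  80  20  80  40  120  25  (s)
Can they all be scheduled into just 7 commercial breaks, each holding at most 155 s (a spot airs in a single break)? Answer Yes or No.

Yes

A valid assignment using 7 commercial breaks:
  break 1: 120 + 25 = 145
  break 2: 110 + 40 = 150
  break 3: 100 + 50 = 150
  break 4: 90 + 20 + 20 + 20 = 150
  break 5: 85 = 85
  break 6: 80 = 80
  break 7: 80 = 80
Every load is within 155 s, so 7 commercial breaks suffice.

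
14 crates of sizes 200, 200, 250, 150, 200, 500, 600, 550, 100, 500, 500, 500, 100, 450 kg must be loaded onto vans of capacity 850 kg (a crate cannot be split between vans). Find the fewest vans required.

7

Total = 600 + 550 + 500 + 500 + 500 + 500 + 450 + 250 + 200 + 200 + 200 + 150 + 100 + 100 = 4800 kg.
Lower bound: ⌈4800/850⌉ = 6 vans.
Also, 7 crates each exceed 425 kg, and no two of those can share a van, so at least 7 vans are needed.
A packing using 7 vans:
  van 1: 600 + 250 = 850
  van 2: 550 + 200 + 100 = 850
  van 3: 500 + 200 + 150 = 850
  van 4: 500 + 200 + 100 = 800
  van 5: 500 = 500
  van 6: 500 = 500
  van 7: 450 = 450
This matches the lower bound, so 7 is optimal.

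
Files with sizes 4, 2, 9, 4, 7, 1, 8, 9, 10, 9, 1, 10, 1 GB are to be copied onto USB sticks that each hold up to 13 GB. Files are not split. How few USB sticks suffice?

Total = 10 + 10 + 9 + 9 + 9 + 8 + 7 + 4 + 4 + 2 + 1 + 1 + 1 = 75 GB.
Lower bound: ⌈75/13⌉ = 6 USB sticks.
Also, 7 files each exceed 13/2 GB, and no two of those can share a USB stick, so at least 7 USB sticks are needed.
A packing using 7 USB sticks:
  USB stick 1: 10 + 2 + 1 = 13
  USB stick 2: 10 + 1 + 1 = 12
  USB stick 3: 9 + 4 = 13
  USB stick 4: 9 + 4 = 13
  USB stick 5: 9 = 9
  USB stick 6: 8 = 8
  USB stick 7: 7 = 7
This matches the lower bound, so 7 is optimal.

7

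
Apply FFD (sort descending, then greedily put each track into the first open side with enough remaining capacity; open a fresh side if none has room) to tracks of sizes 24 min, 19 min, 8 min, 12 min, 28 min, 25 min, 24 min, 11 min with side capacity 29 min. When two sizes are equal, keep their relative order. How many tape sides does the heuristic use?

6

Sorted descending: 28, 25, 24, 24, 19, 12, 11, 8.
  28 → side 1 (new)  [load 28/29]
  25 → side 2 (new)  [load 25/29]
  24 → side 3 (new)  [load 24/29]
  24 → side 4 (new)  [load 24/29]
  19 → side 5 (new)  [load 19/29]
  12 → side 6 (new)  [load 12/29]
  11 → side 6  [load 23/29]
  8 → side 5  [load 27/29]
6 tape sides opened.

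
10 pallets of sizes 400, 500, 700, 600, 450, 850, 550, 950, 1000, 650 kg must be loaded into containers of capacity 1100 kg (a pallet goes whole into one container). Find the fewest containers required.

7

Total = 1000 + 950 + 850 + 700 + 650 + 600 + 550 + 500 + 450 + 400 = 6650 kg.
Lower bound: ⌈6650/1100⌉ = 7 containers.
A packing using 7 containers:
  container 1: 1000 = 1000
  container 2: 950 = 950
  container 3: 850 = 850
  container 4: 700 + 400 = 1100
  container 5: 650 + 450 = 1100
  container 6: 600 + 500 = 1100
  container 7: 550 = 550
This matches the lower bound, so 7 is optimal.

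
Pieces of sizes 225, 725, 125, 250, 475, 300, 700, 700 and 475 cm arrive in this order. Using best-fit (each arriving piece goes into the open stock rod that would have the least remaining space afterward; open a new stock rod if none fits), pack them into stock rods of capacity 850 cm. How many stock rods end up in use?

  225 → stock rod 1 (new)  [load 225/850]
  725 → stock rod 2 (new)  [load 725/850]
  125 → stock rod 2  [load 850/850]
  250 → stock rod 1  [load 475/850]
  475 → stock rod 3 (new)  [load 475/850]
  300 → stock rod 1  [load 775/850]
  700 → stock rod 4 (new)  [load 700/850]
  700 → stock rod 5 (new)  [load 700/850]
  475 → stock rod 6 (new)  [load 475/850]
6 stock rods opened.

6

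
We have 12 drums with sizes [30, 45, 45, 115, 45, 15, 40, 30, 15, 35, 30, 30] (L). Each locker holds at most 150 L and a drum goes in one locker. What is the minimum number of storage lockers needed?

4

Total = 115 + 45 + 45 + 45 + 40 + 35 + 30 + 30 + 30 + 30 + 15 + 15 = 475 L.
Lower bound: ⌈475/150⌉ = 4 storage lockers.
A packing using 4 storage lockers:
  locker 1: 115 + 35 = 150
  locker 2: 45 + 45 + 45 + 15 = 150
  locker 3: 40 + 30 + 30 + 30 + 15 = 145
  locker 4: 30 = 30
This matches the lower bound, so 4 is optimal.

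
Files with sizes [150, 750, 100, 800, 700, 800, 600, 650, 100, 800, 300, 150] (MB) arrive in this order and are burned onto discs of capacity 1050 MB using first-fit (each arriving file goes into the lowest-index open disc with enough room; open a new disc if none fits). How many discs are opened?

7

  150 → disc 1 (new)  [load 150/1050]
  750 → disc 1  [load 900/1050]
  100 → disc 1  [load 1000/1050]
  800 → disc 2 (new)  [load 800/1050]
  700 → disc 3 (new)  [load 700/1050]
  800 → disc 4 (new)  [load 800/1050]
  600 → disc 5 (new)  [load 600/1050]
  650 → disc 6 (new)  [load 650/1050]
  100 → disc 2  [load 900/1050]
  800 → disc 7 (new)  [load 800/1050]
  300 → disc 3  [load 1000/1050]
  150 → disc 2  [load 1050/1050]
7 discs opened.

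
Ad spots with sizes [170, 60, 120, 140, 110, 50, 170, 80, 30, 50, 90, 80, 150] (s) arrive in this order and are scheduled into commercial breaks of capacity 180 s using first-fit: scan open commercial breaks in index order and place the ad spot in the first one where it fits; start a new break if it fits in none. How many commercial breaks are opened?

  170 → break 1 (new)  [load 170/180]
  60 → break 2 (new)  [load 60/180]
  120 → break 2  [load 180/180]
  140 → break 3 (new)  [load 140/180]
  110 → break 4 (new)  [load 110/180]
  50 → break 4  [load 160/180]
  170 → break 5 (new)  [load 170/180]
  80 → break 6 (new)  [load 80/180]
  30 → break 3  [load 170/180]
  50 → break 6  [load 130/180]
  90 → break 7 (new)  [load 90/180]
  80 → break 7  [load 170/180]
  150 → break 8 (new)  [load 150/180]
8 commercial breaks opened.

8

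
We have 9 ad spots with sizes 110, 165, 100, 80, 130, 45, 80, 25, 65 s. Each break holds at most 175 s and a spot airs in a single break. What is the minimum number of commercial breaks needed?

Total = 165 + 130 + 110 + 100 + 80 + 80 + 65 + 45 + 25 = 800 s.
Lower bound: ⌈800/175⌉ = 5 commercial breaks.
A packing using 5 commercial breaks:
  break 1: 165 = 165
  break 2: 130 + 45 = 175
  break 3: 110 + 65 = 175
  break 4: 100 + 25 = 125
  break 5: 80 + 80 = 160
This matches the lower bound, so 5 is optimal.

5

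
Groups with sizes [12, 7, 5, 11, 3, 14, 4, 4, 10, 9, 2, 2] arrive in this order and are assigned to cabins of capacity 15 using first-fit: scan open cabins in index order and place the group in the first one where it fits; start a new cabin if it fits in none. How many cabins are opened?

  12 → cabin 1 (new)  [load 12/15]
  7 → cabin 2 (new)  [load 7/15]
  5 → cabin 2  [load 12/15]
  11 → cabin 3 (new)  [load 11/15]
  3 → cabin 1  [load 15/15]
  14 → cabin 4 (new)  [load 14/15]
  4 → cabin 3  [load 15/15]
  4 → cabin 5 (new)  [load 4/15]
  10 → cabin 5  [load 14/15]
  9 → cabin 6 (new)  [load 9/15]
  2 → cabin 2  [load 14/15]
  2 → cabin 6  [load 11/15]
6 cabins opened.

6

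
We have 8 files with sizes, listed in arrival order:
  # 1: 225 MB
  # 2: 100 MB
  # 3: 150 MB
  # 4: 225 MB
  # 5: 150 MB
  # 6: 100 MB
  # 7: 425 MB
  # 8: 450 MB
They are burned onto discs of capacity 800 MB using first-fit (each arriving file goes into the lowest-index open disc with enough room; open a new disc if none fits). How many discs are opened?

  225 → disc 1 (new)  [load 225/800]
  100 → disc 1  [load 325/800]
  150 → disc 1  [load 475/800]
  225 → disc 1  [load 700/800]
  150 → disc 2 (new)  [load 150/800]
  100 → disc 1  [load 800/800]
  425 → disc 2  [load 575/800]
  450 → disc 3 (new)  [load 450/800]
3 discs opened.

3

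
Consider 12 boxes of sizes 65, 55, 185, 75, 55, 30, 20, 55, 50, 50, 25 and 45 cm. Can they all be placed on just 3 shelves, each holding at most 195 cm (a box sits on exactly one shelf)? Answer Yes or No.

Total = 710 cm; ⌈710/195⌉ = 4.
At least 4 shelves are required, but only 3 are allowed.

No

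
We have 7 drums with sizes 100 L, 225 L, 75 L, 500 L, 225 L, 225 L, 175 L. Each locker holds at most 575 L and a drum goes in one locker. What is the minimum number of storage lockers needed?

3

Total = 500 + 225 + 225 + 225 + 175 + 100 + 75 = 1525 L.
Lower bound: ⌈1525/575⌉ = 3 storage lockers.
A packing using 3 storage lockers:
  locker 1: 500 + 75 = 575
  locker 2: 225 + 225 + 100 = 550
  locker 3: 225 + 175 = 400
This matches the lower bound, so 3 is optimal.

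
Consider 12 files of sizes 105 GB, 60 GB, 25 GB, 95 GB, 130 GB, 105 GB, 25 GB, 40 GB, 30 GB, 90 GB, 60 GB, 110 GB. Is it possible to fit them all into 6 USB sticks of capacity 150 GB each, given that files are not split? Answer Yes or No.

Total = 875 GB; ⌈875/150⌉ = 6.
The bound of 6 does not rule out 6, but exhaustive search shows no assignment into 6 USB sticks of capacity 150 GB exists — the minimum is 7.

No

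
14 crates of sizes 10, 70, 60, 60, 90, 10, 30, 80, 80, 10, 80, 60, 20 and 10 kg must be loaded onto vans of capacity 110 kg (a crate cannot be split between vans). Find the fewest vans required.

8

Total = 90 + 80 + 80 + 80 + 70 + 60 + 60 + 60 + 30 + 20 + 10 + 10 + 10 + 10 = 670 kg.
Lower bound: ⌈670/110⌉ = 7 vans.
Also, 8 crates each exceed 55 kg, and no two of those can share a van, so at least 8 vans are needed.
A packing using 8 vans:
  van 1: 90 + 20 = 110
  van 2: 80 + 30 = 110
  van 3: 80 + 10 + 10 + 10 = 110
  van 4: 80 + 10 = 90
  van 5: 70 = 70
  van 6: 60 = 60
  van 7: 60 = 60
  van 8: 60 = 60
This matches the lower bound, so 8 is optimal.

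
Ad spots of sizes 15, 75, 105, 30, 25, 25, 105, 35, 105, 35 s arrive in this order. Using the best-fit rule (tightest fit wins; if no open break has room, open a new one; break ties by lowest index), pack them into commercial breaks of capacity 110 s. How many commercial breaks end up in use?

6

  15 → break 1 (new)  [load 15/110]
  75 → break 1  [load 90/110]
  105 → break 2 (new)  [load 105/110]
  30 → break 3 (new)  [load 30/110]
  25 → break 3  [load 55/110]
  25 → break 3  [load 80/110]
  105 → break 4 (new)  [load 105/110]
  35 → break 5 (new)  [load 35/110]
  105 → break 6 (new)  [load 105/110]
  35 → break 5  [load 70/110]
6 commercial breaks opened.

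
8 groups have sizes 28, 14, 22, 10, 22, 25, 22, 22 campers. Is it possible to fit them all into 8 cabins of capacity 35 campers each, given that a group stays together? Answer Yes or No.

Yes

A valid assignment using 7 cabins:
  cabin 1: 28 = 28
  cabin 2: 25 + 10 = 35
  cabin 3: 22 = 22
  cabin 4: 22 = 22
  cabin 5: 22 = 22
  cabin 6: 22 = 22
  cabin 7: 14 = 14
That uses only 7 ≤ 8, so 8 cabins are enough.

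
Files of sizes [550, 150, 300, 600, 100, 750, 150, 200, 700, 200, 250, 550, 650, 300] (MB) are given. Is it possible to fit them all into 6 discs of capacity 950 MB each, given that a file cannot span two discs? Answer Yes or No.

A valid assignment using 6 discs:
  disc 1: 750 + 200 = 950
  disc 2: 700 + 250 = 950
  disc 3: 650 + 300 = 950
  disc 4: 600 + 300 = 900
  disc 5: 550 + 200 + 150 = 900
  disc 6: 550 + 150 + 100 = 800
Every load is within 950 MB, so 6 discs suffice.

Yes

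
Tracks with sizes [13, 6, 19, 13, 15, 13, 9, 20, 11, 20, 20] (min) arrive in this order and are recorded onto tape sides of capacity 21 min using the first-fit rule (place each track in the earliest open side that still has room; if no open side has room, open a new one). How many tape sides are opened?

  13 → side 1 (new)  [load 13/21]
  6 → side 1  [load 19/21]
  19 → side 2 (new)  [load 19/21]
  13 → side 3 (new)  [load 13/21]
  15 → side 4 (new)  [load 15/21]
  13 → side 5 (new)  [load 13/21]
  9 → side 6 (new)  [load 9/21]
  20 → side 7 (new)  [load 20/21]
  11 → side 6  [load 20/21]
  20 → side 8 (new)  [load 20/21]
  20 → side 9 (new)  [load 20/21]
9 tape sides opened.

9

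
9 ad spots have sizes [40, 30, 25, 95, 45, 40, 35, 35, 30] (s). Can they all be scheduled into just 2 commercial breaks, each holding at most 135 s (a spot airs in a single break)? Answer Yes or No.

No

Total = 375 s; ⌈375/135⌉ = 3.
At least 3 commercial breaks are required, but only 2 are allowed.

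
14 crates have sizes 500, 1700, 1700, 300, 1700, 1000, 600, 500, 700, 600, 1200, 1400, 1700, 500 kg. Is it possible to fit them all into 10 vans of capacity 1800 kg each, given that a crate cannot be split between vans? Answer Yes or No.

Yes

A valid assignment using 9 vans:
  van 1: 1700 = 1700
  van 2: 1700 = 1700
  van 3: 1700 = 1700
  van 4: 1700 = 1700
  van 5: 1400 + 300 = 1700
  van 6: 1200 + 600 = 1800
  van 7: 1000 + 700 = 1700
  van 8: 600 + 500 + 500 = 1600
  van 9: 500 = 500
That uses only 9 ≤ 10, so 10 vans are enough.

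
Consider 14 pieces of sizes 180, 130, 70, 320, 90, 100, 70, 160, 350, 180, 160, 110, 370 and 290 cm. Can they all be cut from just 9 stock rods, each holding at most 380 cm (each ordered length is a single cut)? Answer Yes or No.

A valid assignment using 8 stock rods:
  stock rod 1: 370 = 370
  stock rod 2: 350 = 350
  stock rod 3: 320 = 320
  stock rod 4: 290 + 90 = 380
  stock rod 5: 180 + 180 = 360
  stock rod 6: 160 + 160 = 320
  stock rod 7: 130 + 110 + 100 = 340
  stock rod 8: 70 + 70 = 140
That uses only 8 ≤ 9, so 9 stock rods are enough.

Yes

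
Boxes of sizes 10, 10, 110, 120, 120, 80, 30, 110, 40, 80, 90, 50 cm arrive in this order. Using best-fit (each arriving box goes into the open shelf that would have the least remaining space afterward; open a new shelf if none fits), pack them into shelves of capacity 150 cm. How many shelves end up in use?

  10 → shelf 1 (new)  [load 10/150]
  10 → shelf 1  [load 20/150]
  110 → shelf 1  [load 130/150]
  120 → shelf 2 (new)  [load 120/150]
  120 → shelf 3 (new)  [load 120/150]
  80 → shelf 4 (new)  [load 80/150]
  30 → shelf 2  [load 150/150]
  110 → shelf 5 (new)  [load 110/150]
  40 → shelf 5  [load 150/150]
  80 → shelf 6 (new)  [load 80/150]
  90 → shelf 7 (new)  [load 90/150]
  50 → shelf 7  [load 140/150]
7 shelves opened.

7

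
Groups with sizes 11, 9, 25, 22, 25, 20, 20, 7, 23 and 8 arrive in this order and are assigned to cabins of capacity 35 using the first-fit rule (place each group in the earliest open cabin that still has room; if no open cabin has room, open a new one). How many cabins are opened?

7

  11 → cabin 1 (new)  [load 11/35]
  9 → cabin 1  [load 20/35]
  25 → cabin 2 (new)  [load 25/35]
  22 → cabin 3 (new)  [load 22/35]
  25 → cabin 4 (new)  [load 25/35]
  20 → cabin 5 (new)  [load 20/35]
  20 → cabin 6 (new)  [load 20/35]
  7 → cabin 1  [load 27/35]
  23 → cabin 7 (new)  [load 23/35]
  8 → cabin 1  [load 35/35]
7 cabins opened.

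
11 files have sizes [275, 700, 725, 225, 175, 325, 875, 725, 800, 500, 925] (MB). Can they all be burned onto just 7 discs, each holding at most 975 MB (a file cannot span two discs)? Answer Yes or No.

Yes

A valid assignment using 7 discs:
  disc 1: 925 = 925
  disc 2: 875 = 875
  disc 3: 800 + 175 = 975
  disc 4: 725 + 225 = 950
  disc 5: 725 = 725
  disc 6: 700 + 275 = 975
  disc 7: 500 + 325 = 825
Every load is within 975 MB, so 7 discs suffice.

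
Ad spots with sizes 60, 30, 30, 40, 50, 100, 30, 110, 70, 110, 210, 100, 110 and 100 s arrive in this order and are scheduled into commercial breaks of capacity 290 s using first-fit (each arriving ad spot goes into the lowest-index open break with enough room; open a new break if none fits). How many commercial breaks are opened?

5

  60 → break 1 (new)  [load 60/290]
  30 → break 1  [load 90/290]
  30 → break 1  [load 120/290]
  40 → break 1  [load 160/290]
  50 → break 1  [load 210/290]
  100 → break 2 (new)  [load 100/290]
  30 → break 1  [load 240/290]
  110 → break 2  [load 210/290]
  70 → break 2  [load 280/290]
  110 → break 3 (new)  [load 110/290]
  210 → break 4 (new)  [load 210/290]
  100 → break 3  [load 210/290]
  110 → break 5 (new)  [load 110/290]
  100 → break 5  [load 210/290]
5 commercial breaks opened.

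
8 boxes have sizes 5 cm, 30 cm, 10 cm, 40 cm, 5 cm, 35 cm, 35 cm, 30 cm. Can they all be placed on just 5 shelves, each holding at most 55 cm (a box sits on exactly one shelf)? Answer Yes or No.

Yes

A valid assignment using 5 shelves:
  shelf 1: 40 + 10 + 5 = 55
  shelf 2: 35 + 5 = 40
  shelf 3: 35 = 35
  shelf 4: 30 = 30
  shelf 5: 30 = 30
Every load is within 55 cm, so 5 shelves suffice.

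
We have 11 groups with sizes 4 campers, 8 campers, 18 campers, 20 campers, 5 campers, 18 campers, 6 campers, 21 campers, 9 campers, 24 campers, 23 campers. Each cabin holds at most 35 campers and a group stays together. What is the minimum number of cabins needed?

6

Total = 24 + 23 + 21 + 20 + 18 + 18 + 9 + 8 + 6 + 5 + 4 = 156 campers.
Lower bound: ⌈156/35⌉ = 5 cabins.
Also, 6 groups each exceed 35/2 campers, and no two of those can share a cabin, so at least 6 cabins are needed.
A packing using 6 cabins:
  cabin 1: 24 + 9 = 33
  cabin 2: 23 + 8 + 4 = 35
  cabin 3: 21 + 6 + 5 = 32
  cabin 4: 20 = 20
  cabin 5: 18 = 18
  cabin 6: 18 = 18
This matches the lower bound, so 6 is optimal.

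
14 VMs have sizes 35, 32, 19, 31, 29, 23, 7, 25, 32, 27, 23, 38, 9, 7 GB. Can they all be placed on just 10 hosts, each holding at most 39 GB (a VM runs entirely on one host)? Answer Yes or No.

Total = 337 GB; ⌈337/39⌉ = 9.
10 VMs each exceed half the capacity and cannot share a host, forcing at least 10 hosts.
The bound of 10 does not rule out 10, but exhaustive search shows no assignment into 10 hosts of capacity 39 GB exists — the minimum is 11.

No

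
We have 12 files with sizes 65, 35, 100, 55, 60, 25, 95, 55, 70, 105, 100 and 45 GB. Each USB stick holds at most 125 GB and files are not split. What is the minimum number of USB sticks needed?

8

Total = 105 + 100 + 100 + 95 + 70 + 65 + 60 + 55 + 55 + 45 + 35 + 25 = 810 GB.
Lower bound: ⌈810/125⌉ = 7 USB sticks.
A packing using 8 USB sticks:
  USB stick 1: 105 = 105
  USB stick 2: 100 + 25 = 125
  USB stick 3: 100 = 100
  USB stick 4: 95 = 95
  USB stick 5: 70 + 55 = 125
  USB stick 6: 65 + 60 = 125
  USB stick 7: 55 + 45 = 100
  USB stick 8: 35 = 35
No arrangement into 7 USB sticks stays within capacity, so 8 is optimal.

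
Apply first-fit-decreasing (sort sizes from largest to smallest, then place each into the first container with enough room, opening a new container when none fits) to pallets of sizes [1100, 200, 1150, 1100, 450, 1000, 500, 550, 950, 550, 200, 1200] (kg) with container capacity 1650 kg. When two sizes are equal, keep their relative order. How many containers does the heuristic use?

Sorted descending: 1200, 1150, 1100, 1100, 1000, 950, 550, 550, 500, 450, 200, 200.
  1200 → container 1 (new)  [load 1200/1650]
  1150 → container 2 (new)  [load 1150/1650]
  1100 → container 3 (new)  [load 1100/1650]
  1100 → container 4 (new)  [load 1100/1650]
  1000 → container 5 (new)  [load 1000/1650]
  950 → container 6 (new)  [load 950/1650]
  550 → container 3  [load 1650/1650]
  550 → container 4  [load 1650/1650]
  500 → container 2  [load 1650/1650]
  450 → container 1  [load 1650/1650]
  200 → container 5  [load 1200/1650]
  200 → container 5  [load 1400/1650]
6 containers opened.

6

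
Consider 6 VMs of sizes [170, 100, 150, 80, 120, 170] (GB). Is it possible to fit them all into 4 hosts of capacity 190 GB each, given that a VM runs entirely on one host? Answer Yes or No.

No

Total = 790 GB; ⌈790/190⌉ = 5.
At least 5 hosts are required, but only 4 are allowed.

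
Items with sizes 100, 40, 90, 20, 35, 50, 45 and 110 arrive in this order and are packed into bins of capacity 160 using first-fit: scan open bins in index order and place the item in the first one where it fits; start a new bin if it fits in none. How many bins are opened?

4

  100 → bin 1 (new)  [load 100/160]
  40 → bin 1  [load 140/160]
  90 → bin 2 (new)  [load 90/160]
  20 → bin 1  [load 160/160]
  35 → bin 2  [load 125/160]
  50 → bin 3 (new)  [load 50/160]
  45 → bin 3  [load 95/160]
  110 → bin 4 (new)  [load 110/160]
4 bins opened.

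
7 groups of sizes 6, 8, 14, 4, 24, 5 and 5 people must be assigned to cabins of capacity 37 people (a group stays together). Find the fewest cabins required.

2

Total = 24 + 14 + 8 + 6 + 5 + 5 + 4 = 66 people.
Lower bound: ⌈66/37⌉ = 2 cabins.
A packing using 2 cabins:
  cabin 1: 24 + 8 + 5 = 37
  cabin 2: 14 + 6 + 5 + 4 = 29
This matches the lower bound, so 2 is optimal.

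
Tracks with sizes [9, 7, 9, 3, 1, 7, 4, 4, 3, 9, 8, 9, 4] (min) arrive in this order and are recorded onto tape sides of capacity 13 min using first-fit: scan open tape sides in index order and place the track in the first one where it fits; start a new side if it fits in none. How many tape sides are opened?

7

  9 → side 1 (new)  [load 9/13]
  7 → side 2 (new)  [load 7/13]
  9 → side 3 (new)  [load 9/13]
  3 → side 1  [load 12/13]
  1 → side 1  [load 13/13]
  7 → side 4 (new)  [load 7/13]
  4 → side 2  [load 11/13]
  4 → side 3  [load 13/13]
  3 → side 4  [load 10/13]
  9 → side 5 (new)  [load 9/13]
  8 → side 6 (new)  [load 8/13]
  9 → side 7 (new)  [load 9/13]
  4 → side 5  [load 13/13]
7 tape sides opened.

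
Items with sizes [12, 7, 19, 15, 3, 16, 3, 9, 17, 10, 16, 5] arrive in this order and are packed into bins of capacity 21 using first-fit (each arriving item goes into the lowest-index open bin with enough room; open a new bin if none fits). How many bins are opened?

7

  12 → bin 1 (new)  [load 12/21]
  7 → bin 1  [load 19/21]
  19 → bin 2 (new)  [load 19/21]
  15 → bin 3 (new)  [load 15/21]
  3 → bin 3  [load 18/21]
  16 → bin 4 (new)  [load 16/21]
  3 → bin 3  [load 21/21]
  9 → bin 5 (new)  [load 9/21]
  17 → bin 6 (new)  [load 17/21]
  10 → bin 5  [load 19/21]
  16 → bin 7 (new)  [load 16/21]
  5 → bin 4  [load 21/21]
7 bins opened.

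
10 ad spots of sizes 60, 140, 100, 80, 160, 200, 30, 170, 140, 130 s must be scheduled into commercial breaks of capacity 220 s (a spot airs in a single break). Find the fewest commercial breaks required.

Total = 200 + 170 + 160 + 140 + 140 + 130 + 100 + 80 + 60 + 30 = 1210 s.
Lower bound: ⌈1210/220⌉ = 6 commercial breaks.
A packing using 7 commercial breaks:
  break 1: 200 = 200
  break 2: 170 + 30 = 200
  break 3: 160 + 60 = 220
  break 4: 140 + 80 = 220
  break 5: 140 = 140
  break 6: 130 = 130
  break 7: 100 = 100
No arrangement into 6 commercial breaks stays within capacity, so 7 is optimal.

7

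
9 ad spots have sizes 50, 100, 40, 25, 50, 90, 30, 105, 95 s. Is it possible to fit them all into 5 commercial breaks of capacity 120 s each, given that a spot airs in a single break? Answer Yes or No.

No

Total = 585 s; ⌈585/120⌉ = 5.
The bound of 5 does not rule out 5, but exhaustive search shows no assignment into 5 commercial breaks of capacity 120 s exists — the minimum is 6.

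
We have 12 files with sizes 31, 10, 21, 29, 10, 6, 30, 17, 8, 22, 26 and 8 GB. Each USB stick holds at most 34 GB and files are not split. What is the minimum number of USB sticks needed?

Total = 31 + 30 + 29 + 26 + 22 + 21 + 17 + 10 + 10 + 8 + 8 + 6 = 218 GB.
Lower bound: ⌈218/34⌉ = 7 USB sticks.
A packing using 7 USB sticks:
  USB stick 1: 31 = 31
  USB stick 2: 30 = 30
  USB stick 3: 29 = 29
  USB stick 4: 26 + 8 = 34
  USB stick 5: 22 + 10 = 32
  USB stick 6: 21 + 10 = 31
  USB stick 7: 17 + 8 + 6 = 31
This matches the lower bound, so 7 is optimal.

7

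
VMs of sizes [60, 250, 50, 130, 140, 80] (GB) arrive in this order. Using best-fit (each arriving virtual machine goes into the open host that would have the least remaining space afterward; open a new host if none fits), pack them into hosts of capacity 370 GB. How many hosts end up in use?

2

  60 → host 1 (new)  [load 60/370]
  250 → host 1  [load 310/370]
  50 → host 1  [load 360/370]
  130 → host 2 (new)  [load 130/370]
  140 → host 2  [load 270/370]
  80 → host 2  [load 350/370]
2 hosts opened.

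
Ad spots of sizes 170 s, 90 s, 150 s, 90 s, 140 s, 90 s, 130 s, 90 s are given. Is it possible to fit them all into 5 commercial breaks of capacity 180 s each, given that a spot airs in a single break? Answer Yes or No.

Total = 950 s; ⌈950/180⌉ = 6.
At least 6 commercial breaks are required, but only 5 are allowed.

No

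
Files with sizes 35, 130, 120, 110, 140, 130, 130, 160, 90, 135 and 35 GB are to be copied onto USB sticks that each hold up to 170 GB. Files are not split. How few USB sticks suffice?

Total = 160 + 140 + 135 + 130 + 130 + 130 + 120 + 110 + 90 + 35 + 35 = 1215 GB.
Lower bound: ⌈1215/170⌉ = 8 USB sticks.
Also, 9 files each exceed 85 GB, and no two of those can share a USB stick, so at least 9 USB sticks are needed.
A packing using 9 USB sticks:
  USB stick 1: 160 = 160
  USB stick 2: 140 = 140
  USB stick 3: 135 + 35 = 170
  USB stick 4: 130 + 35 = 165
  USB stick 5: 130 = 130
  USB stick 6: 130 = 130
  USB stick 7: 120 = 120
  USB stick 8: 110 = 110
  USB stick 9: 90 = 90
This matches the lower bound, so 9 is optimal.

9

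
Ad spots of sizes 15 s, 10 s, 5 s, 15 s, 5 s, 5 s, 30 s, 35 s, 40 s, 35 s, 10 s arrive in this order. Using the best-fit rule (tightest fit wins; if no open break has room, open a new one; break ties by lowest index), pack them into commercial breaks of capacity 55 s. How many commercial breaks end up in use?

  15 → break 1 (new)  [load 15/55]
  10 → break 1  [load 25/55]
  5 → break 1  [load 30/55]
  15 → break 1  [load 45/55]
  5 → break 1  [load 50/55]
  5 → break 1  [load 55/55]
  30 → break 2 (new)  [load 30/55]
  35 → break 3 (new)  [load 35/55]
  40 → break 4 (new)  [load 40/55]
  35 → break 5 (new)  [load 35/55]
  10 → break 4  [load 50/55]
5 commercial breaks opened.

5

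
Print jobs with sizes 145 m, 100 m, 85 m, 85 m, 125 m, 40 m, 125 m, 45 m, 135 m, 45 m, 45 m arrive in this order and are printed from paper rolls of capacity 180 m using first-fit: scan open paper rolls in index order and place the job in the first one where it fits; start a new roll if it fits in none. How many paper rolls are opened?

6

  145 → roll 1 (new)  [load 145/180]
  100 → roll 2 (new)  [load 100/180]
  85 → roll 3 (new)  [load 85/180]
  85 → roll 3  [load 170/180]
  125 → roll 4 (new)  [load 125/180]
  40 → roll 2  [load 140/180]
  125 → roll 5 (new)  [load 125/180]
  45 → roll 4  [load 170/180]
  135 → roll 6 (new)  [load 135/180]
  45 → roll 5  [load 170/180]
  45 → roll 6  [load 180/180]
6 paper rolls opened.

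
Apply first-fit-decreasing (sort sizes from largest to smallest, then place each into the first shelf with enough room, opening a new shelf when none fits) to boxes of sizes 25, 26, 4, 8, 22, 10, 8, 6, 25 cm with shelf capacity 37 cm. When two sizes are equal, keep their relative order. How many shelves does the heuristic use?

Sorted descending: 26, 25, 25, 22, 10, 8, 8, 6, 4.
  26 → shelf 1 (new)  [load 26/37]
  25 → shelf 2 (new)  [load 25/37]
  25 → shelf 3 (new)  [load 25/37]
  22 → shelf 4 (new)  [load 22/37]
  10 → shelf 1  [load 36/37]
  8 → shelf 2  [load 33/37]
  8 → shelf 3  [load 33/37]
  6 → shelf 4  [load 28/37]
  4 → shelf 2  [load 37/37]
4 shelves opened.

4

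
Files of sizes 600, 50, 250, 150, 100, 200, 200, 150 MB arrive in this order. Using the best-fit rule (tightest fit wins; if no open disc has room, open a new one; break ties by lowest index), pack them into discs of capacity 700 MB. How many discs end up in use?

  600 → disc 1 (new)  [load 600/700]
  50 → disc 1  [load 650/700]
  250 → disc 2 (new)  [load 250/700]
  150 → disc 2  [load 400/700]
  100 → disc 2  [load 500/700]
  200 → disc 2  [load 700/700]
  200 → disc 3 (new)  [load 200/700]
  150 → disc 3  [load 350/700]
3 discs opened.

3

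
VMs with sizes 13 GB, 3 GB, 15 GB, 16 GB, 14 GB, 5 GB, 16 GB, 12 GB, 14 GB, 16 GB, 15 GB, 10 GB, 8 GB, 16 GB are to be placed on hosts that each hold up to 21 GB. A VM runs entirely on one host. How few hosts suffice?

Total = 16 + 16 + 16 + 16 + 15 + 15 + 14 + 14 + 13 + 12 + 10 + 8 + 5 + 3 = 173 GB.
Lower bound: ⌈173/21⌉ = 9 hosts.
Also, 10 VMs each exceed 21/2 GB, and no two of those can share a host, so at least 10 hosts are needed.
A packing using 11 hosts:
  host 1: 16 + 5 = 21
  host 2: 16 + 3 = 19
  host 3: 16 = 16
  host 4: 16 = 16
  host 5: 15 = 15
  host 6: 15 = 15
  host 7: 14 = 14
  host 8: 14 = 14
  host 9: 13 + 8 = 21
  host 10: 12 = 12
  host 11: 10 = 10
No arrangement into 10 hosts stays within capacity, so 11 is optimal.

11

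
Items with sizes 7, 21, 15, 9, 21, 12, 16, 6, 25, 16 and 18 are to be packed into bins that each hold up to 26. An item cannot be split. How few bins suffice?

8

Total = 25 + 21 + 21 + 18 + 16 + 16 + 15 + 12 + 9 + 7 + 6 = 166.
Lower bound: ⌈166/26⌉ = 7 bins.
A packing using 8 bins:
  bin 1: 25 = 25
  bin 2: 21 = 21
  bin 3: 21 = 21
  bin 4: 18 + 7 = 25
  bin 5: 16 + 9 = 25
  bin 6: 16 + 6 = 22
  bin 7: 15 = 15
  bin 8: 12 = 12
No arrangement into 7 bins stays within capacity, so 8 is optimal.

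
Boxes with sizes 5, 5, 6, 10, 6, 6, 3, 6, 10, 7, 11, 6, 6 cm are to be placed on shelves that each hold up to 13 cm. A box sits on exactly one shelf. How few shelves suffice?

8

Total = 11 + 10 + 10 + 7 + 6 + 6 + 6 + 6 + 6 + 6 + 5 + 5 + 3 = 87 cm.
Lower bound: ⌈87/13⌉ = 7 shelves.
A packing using 8 shelves:
  shelf 1: 11 = 11
  shelf 2: 10 + 3 = 13
  shelf 3: 10 = 10
  shelf 4: 7 + 6 = 13
  shelf 5: 6 + 6 = 12
  shelf 6: 6 + 6 = 12
  shelf 7: 6 + 5 = 11
  shelf 8: 5 = 5
No arrangement into 7 shelves stays within capacity, so 8 is optimal.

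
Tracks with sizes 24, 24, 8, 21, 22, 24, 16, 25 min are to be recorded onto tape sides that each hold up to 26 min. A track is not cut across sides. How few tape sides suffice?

Total = 25 + 24 + 24 + 24 + 22 + 21 + 16 + 8 = 164 min.
Lower bound: ⌈164/26⌉ = 7 tape sides.
A packing using 7 tape sides:
  side 1: 25 = 25
  side 2: 24 = 24
  side 3: 24 = 24
  side 4: 24 = 24
  side 5: 22 = 22
  side 6: 21 = 21
  side 7: 16 + 8 = 24
This matches the lower bound, so 7 is optimal.

7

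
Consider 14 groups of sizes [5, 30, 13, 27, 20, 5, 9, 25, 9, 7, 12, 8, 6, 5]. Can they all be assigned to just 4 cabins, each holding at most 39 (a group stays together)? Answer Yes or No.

Total = 181; ⌈181/39⌉ = 5.
At least 5 cabins are required, but only 4 are allowed.

No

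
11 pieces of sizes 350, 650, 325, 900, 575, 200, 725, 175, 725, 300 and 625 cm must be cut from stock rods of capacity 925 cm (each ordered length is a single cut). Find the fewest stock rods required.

Total = 900 + 725 + 725 + 650 + 625 + 575 + 350 + 325 + 300 + 200 + 175 = 5550 cm.
Lower bound: ⌈5550/925⌉ = 6 stock rods.
A packing using 7 stock rods:
  stock rod 1: 900 = 900
  stock rod 2: 725 + 200 = 925
  stock rod 3: 725 + 175 = 900
  stock rod 4: 650 = 650
  stock rod 5: 625 + 300 = 925
  stock rod 6: 575 + 350 = 925
  stock rod 7: 325 = 325
No arrangement into 6 stock rods stays within capacity, so 7 is optimal.

7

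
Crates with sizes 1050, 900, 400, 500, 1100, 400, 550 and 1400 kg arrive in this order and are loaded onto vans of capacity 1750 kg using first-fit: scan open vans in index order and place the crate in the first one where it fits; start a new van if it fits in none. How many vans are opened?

5

  1050 → van 1 (new)  [load 1050/1750]
  900 → van 2 (new)  [load 900/1750]
  400 → van 1  [load 1450/1750]
  500 → van 2  [load 1400/1750]
  1100 → van 3 (new)  [load 1100/1750]
  400 → van 3  [load 1500/1750]
  550 → van 4 (new)  [load 550/1750]
  1400 → van 5 (new)  [load 1400/1750]
5 vans opened.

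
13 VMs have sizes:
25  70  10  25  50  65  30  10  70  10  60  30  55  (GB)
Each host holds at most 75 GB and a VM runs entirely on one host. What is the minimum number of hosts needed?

8

Total = 70 + 70 + 65 + 60 + 55 + 50 + 30 + 30 + 25 + 25 + 10 + 10 + 10 = 510 GB.
Lower bound: ⌈510/75⌉ = 7 hosts.
A packing using 8 hosts:
  host 1: 70 = 70
  host 2: 70 = 70
  host 3: 65 + 10 = 75
  host 4: 60 + 10 = 70
  host 5: 55 + 10 = 65
  host 6: 50 + 25 = 75
  host 7: 30 + 30 = 60
  host 8: 25 = 25
No arrangement into 7 hosts stays within capacity, so 8 is optimal.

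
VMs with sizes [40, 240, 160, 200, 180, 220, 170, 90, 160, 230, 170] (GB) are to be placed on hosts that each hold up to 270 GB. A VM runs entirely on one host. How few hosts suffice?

9

Total = 240 + 230 + 220 + 200 + 180 + 170 + 170 + 160 + 160 + 90 + 40 = 1860 GB.
Lower bound: ⌈1860/270⌉ = 7 hosts.
Also, 9 VMs each exceed 135 GB, and no two of those can share a host, so at least 9 hosts are needed.
A packing using 9 hosts:
  host 1: 240 = 240
  host 2: 230 + 40 = 270
  host 3: 220 = 220
  host 4: 200 = 200
  host 5: 180 + 90 = 270
  host 6: 170 = 170
  host 7: 170 = 170
  host 8: 160 = 160
  host 9: 160 = 160
This matches the lower bound, so 9 is optimal.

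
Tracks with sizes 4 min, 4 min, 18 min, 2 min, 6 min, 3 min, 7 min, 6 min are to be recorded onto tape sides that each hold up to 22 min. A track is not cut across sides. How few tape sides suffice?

Total = 18 + 7 + 6 + 6 + 4 + 4 + 3 + 2 = 50 min.
Lower bound: ⌈50/22⌉ = 3 tape sides.
A packing using 3 tape sides:
  side 1: 18 + 4 = 22
  side 2: 7 + 6 + 6 + 3 = 22
  side 3: 4 + 2 = 6
This matches the lower bound, so 3 is optimal.

3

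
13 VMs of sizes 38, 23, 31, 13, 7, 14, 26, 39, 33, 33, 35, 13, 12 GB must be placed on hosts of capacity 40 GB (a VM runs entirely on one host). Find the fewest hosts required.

9

Total = 39 + 38 + 35 + 33 + 33 + 31 + 26 + 23 + 14 + 13 + 13 + 12 + 7 = 317 GB.
Lower bound: ⌈317/40⌉ = 8 hosts.
A packing using 9 hosts:
  host 1: 39 = 39
  host 2: 38 = 38
  host 3: 35 = 35
  host 4: 33 + 7 = 40
  host 5: 33 = 33
  host 6: 31 = 31
  host 7: 26 + 14 = 40
  host 8: 23 + 13 = 36
  host 9: 13 + 12 = 25
No arrangement into 8 hosts stays within capacity, so 9 is optimal.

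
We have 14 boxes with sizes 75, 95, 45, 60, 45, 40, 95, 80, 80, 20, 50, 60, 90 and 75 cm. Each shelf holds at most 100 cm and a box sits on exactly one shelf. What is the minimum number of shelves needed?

11

Total = 95 + 95 + 90 + 80 + 80 + 75 + 75 + 60 + 60 + 50 + 45 + 45 + 40 + 20 = 910 cm.
Lower bound: ⌈910/100⌉ = 10 shelves.
A packing using 11 shelves:
  shelf 1: 95 = 95
  shelf 2: 95 = 95
  shelf 3: 90 = 90
  shelf 4: 80 + 20 = 100
  shelf 5: 80 = 80
  shelf 6: 75 = 75
  shelf 7: 75 = 75
  shelf 8: 60 + 40 = 100
  shelf 9: 60 = 60
  shelf 10: 50 + 45 = 95
  shelf 11: 45 = 45
No arrangement into 10 shelves stays within capacity, so 11 is optimal.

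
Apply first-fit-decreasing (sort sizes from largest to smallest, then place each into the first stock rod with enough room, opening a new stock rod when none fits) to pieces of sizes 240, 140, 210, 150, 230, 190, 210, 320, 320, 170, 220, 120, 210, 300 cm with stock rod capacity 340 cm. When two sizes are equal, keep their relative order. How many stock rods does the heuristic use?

Sorted descending: 320, 320, 300, 240, 230, 220, 210, 210, 210, 190, 170, 150, 140, 120.
  320 → stock rod 1 (new)  [load 320/340]
  320 → stock rod 2 (new)  [load 320/340]
  300 → stock rod 3 (new)  [load 300/340]
  240 → stock rod 4 (new)  [load 240/340]
  230 → stock rod 5 (new)  [load 230/340]
  220 → stock rod 6 (new)  [load 220/340]
  210 → stock rod 7 (new)  [load 210/340]
  210 → stock rod 8 (new)  [load 210/340]
  210 → stock rod 9 (new)  [load 210/340]
  190 → stock rod 10 (new)  [load 190/340]
  170 → stock rod 11 (new)  [load 170/340]
  150 → stock rod 10  [load 340/340]
  140 → stock rod 11  [load 310/340]
  120 → stock rod 6  [load 340/340]
11 stock rods opened.

11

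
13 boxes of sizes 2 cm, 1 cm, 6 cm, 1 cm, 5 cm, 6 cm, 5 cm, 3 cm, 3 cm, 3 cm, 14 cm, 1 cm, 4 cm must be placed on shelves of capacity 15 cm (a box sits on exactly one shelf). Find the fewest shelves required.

4

Total = 14 + 6 + 6 + 5 + 5 + 4 + 3 + 3 + 3 + 2 + 1 + 1 + 1 = 54 cm.
Lower bound: ⌈54/15⌉ = 4 shelves.
A packing using 4 shelves:
  shelf 1: 14 + 1 = 15
  shelf 2: 6 + 6 + 3 = 15
  shelf 3: 5 + 5 + 4 + 1 = 15
  shelf 4: 3 + 3 + 2 + 1 = 9
This matches the lower bound, so 4 is optimal.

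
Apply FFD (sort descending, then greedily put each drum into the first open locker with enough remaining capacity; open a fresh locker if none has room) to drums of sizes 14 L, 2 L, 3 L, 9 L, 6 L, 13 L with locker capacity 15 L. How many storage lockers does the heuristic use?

4

Sorted descending: 14, 13, 9, 6, 3, 2.
  14 → locker 1 (new)  [load 14/15]
  13 → locker 2 (new)  [load 13/15]
  9 → locker 3 (new)  [load 9/15]
  6 → locker 3  [load 15/15]
  3 → locker 4 (new)  [load 3/15]
  2 → locker 2  [load 15/15]
4 storage lockers opened.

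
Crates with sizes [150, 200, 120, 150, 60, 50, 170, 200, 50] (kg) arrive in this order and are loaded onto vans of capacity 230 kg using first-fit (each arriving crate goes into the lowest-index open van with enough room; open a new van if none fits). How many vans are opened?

  150 → van 1 (new)  [load 150/230]
  200 → van 2 (new)  [load 200/230]
  120 → van 3 (new)  [load 120/230]
  150 → van 4 (new)  [load 150/230]
  60 → van 1  [load 210/230]
  50 → van 3  [load 170/230]
  170 → van 5 (new)  [load 170/230]
  200 → van 6 (new)  [load 200/230]
  50 → van 3  [load 220/230]
6 vans opened.

6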